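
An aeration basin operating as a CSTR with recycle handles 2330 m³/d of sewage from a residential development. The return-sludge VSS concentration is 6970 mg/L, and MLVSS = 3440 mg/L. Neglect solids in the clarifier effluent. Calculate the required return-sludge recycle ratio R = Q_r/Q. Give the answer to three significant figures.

R ≈ 0.975

Mass balance around the secondary clarifier (neglecting effluent solids): R = X / (X_r − X) = 3440 / (6970 − 3440) = 0.9745.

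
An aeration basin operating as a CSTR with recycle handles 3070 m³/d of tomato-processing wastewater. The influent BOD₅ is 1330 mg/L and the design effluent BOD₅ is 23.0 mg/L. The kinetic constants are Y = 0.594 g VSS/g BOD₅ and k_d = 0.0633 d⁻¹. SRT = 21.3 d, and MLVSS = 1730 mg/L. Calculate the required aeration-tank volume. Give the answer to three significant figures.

V ≈ 12500 m³

From the SRT design equation V = Y Q (S₀−S) θ_c / [X (1 + k_d θ_c)] = 0.594 × 3070 × (1330 − 23.0) × 21.3 / [1730 × (1 + 0.0633 × 21.3)] = 5.08×10^7 / 4063 = 12496 m³.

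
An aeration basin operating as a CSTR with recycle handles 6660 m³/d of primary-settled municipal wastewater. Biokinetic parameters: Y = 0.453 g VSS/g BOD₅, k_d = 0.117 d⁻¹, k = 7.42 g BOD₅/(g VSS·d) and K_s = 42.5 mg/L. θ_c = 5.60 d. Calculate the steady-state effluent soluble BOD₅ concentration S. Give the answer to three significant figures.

S ≈ 4.10 mg/L

For a completely mixed reactor with recycle the Lawrence–McCarty relation gives S = K_s·(1 + k_d·θ_c) / [θ_c·(Y·k − k_d) − 1] = 42.5 × (1 + 0.117 × 5.60) / [5.60 × (0.453 × 7.42 − 0.117) − 1] = 70.35 / 17.17 = 4.098 mg/L.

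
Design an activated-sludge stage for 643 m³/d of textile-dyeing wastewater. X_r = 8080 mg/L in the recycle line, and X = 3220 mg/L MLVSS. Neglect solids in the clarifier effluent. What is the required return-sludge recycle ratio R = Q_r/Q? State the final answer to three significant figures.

R ≈ 0.663

R = Q_r/Q = X/(X_r − X) = 3220 / (8080 − 3220) = 0.6626.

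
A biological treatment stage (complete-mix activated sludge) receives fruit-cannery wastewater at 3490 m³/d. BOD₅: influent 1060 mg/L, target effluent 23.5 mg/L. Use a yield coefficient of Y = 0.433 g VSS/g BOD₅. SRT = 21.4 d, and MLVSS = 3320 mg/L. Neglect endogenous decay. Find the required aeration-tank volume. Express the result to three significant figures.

V ≈ 10100 m³

With k_d = 0 the design equation reduces to V = Y Q (S₀−S) θ_c / X = 0.433 × 3490 × (1060 − 23.5) × 21.4 / 3320 = 10096 m³.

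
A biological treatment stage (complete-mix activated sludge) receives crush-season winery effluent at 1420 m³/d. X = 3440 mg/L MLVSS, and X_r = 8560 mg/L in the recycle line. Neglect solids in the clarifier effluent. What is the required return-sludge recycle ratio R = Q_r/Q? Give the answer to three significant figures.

R ≈ 0.672

Mass balance around the secondary clarifier (neglecting effluent solids): R = X / (X_r − X) = 3440 / (8560 − 3440) = 0.6719.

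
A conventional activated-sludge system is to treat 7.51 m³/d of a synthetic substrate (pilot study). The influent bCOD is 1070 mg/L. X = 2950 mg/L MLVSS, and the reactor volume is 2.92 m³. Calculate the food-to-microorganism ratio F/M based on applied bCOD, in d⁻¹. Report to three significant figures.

F/M = Q·S₀ / (V·X) = 7.51 × 1070 / (2.920 × 2950) = 0.9329 g bCOD·(g VSS·d)⁻¹.

F/M ≈ 0.933 d⁻¹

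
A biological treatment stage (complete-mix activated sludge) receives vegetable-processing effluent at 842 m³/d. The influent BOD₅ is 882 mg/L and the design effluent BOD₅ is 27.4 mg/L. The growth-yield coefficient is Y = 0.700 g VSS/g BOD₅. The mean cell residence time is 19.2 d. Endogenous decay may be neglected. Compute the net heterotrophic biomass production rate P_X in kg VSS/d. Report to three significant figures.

No decay correction is needed, so Y_obs = Y = 0.700.
ΔS = 882 − 27.4 = 854.6 mg/L, so the substrate removal rate is 842 × 854.6/1000 = 719.6 kg BOD₅/d.
P_X = Y_obs · Q(S₀ − S) = 0.7000 × 719.6 = 503.7 kg VSS/d.

P_X ≈ 504 kg VSS/d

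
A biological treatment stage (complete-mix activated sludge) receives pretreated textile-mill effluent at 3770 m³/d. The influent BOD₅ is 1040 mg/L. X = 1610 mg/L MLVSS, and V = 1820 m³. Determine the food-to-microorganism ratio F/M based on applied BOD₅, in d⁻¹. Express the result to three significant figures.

F/M = Q·S₀ / (V·X) = 3770 × 1040 / (1820 × 1610) = 1.338 g BOD₅·(g VSS·d)⁻¹.

F/M ≈ 1.34 d⁻¹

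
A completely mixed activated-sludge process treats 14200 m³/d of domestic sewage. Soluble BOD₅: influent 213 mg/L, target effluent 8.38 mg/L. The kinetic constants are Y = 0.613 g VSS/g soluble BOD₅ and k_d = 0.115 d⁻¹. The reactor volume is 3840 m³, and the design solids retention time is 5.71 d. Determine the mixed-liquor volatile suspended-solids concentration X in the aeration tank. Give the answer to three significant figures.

X ≈ 1600 mg/L

X = Y·Q·ΔS·θ_c / [V·(1 + k_d θ_c)] = 0.613 × 14200 × (213 − 8.38) × 5.71 / [3840 × (1 + 0.115 × 5.71)] = 1599 mg/L.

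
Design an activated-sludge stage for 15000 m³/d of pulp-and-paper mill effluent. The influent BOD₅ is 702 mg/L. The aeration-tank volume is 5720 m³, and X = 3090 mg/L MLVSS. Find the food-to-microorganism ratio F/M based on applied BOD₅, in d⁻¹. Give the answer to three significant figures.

Food-to-microorganism ratio F/M = Q S₀ / (V X) = 15000 × 702 / (5720 × 3090) = 0.5958 d⁻¹.

F/M ≈ 0.596 d⁻¹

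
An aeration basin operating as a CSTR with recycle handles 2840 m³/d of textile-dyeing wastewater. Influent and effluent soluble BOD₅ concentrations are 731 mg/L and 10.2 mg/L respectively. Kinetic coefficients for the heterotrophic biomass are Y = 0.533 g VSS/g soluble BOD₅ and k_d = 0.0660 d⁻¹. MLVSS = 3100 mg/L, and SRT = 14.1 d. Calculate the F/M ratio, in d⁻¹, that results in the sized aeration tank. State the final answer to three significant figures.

From the SRT design equation V = Y Q (S₀−S) θ_c / [X (1 + k_d θ_c)] = 0.533 × 2840 × (731 − 10.2) × 14.1 / [3100 × (1 + 0.0660 × 14.1)] = 1.54×10^7 / 5985 = 2571 m³.
F/M = applied load / biomass = Q·S₀/(V·X) = 2840 × 731 / (2571 × 3100) = 0.2605 d⁻¹.

F/M ≈ 0.261 d⁻¹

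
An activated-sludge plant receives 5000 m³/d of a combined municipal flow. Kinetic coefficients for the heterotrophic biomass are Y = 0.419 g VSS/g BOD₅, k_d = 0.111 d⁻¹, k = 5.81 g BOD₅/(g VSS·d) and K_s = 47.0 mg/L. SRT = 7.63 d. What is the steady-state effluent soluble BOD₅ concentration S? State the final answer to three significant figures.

S ≈ 5.19 mg/L

For a completely mixed reactor with recycle the Lawrence–McCarty relation gives S = K_s·(1 + k_d·θ_c) / [θ_c·(Y·k − k_d) − 1] = 47.0 × (1 + 0.111 × 7.63) / [7.63 × (0.419 × 5.81 − 0.111) − 1] = 86.81 / 16.73 = 5.189 mg/L.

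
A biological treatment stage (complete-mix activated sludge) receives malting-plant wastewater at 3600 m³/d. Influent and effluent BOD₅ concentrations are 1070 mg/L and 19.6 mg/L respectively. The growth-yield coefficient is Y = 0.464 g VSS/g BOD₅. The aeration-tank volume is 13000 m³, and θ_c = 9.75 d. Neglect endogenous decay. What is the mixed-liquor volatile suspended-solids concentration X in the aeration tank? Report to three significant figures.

X ≈ 1320 mg/L

X = Y·Q·ΔS·θ_c / V = 0.464 × 3600 × (1070 − 19.6) × 9.75 / 13000 = 1316 mg/L.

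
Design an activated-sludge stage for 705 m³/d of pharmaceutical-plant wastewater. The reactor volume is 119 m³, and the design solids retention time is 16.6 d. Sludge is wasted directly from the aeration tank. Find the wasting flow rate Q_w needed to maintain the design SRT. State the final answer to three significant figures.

For wasting at MLVSS concentration, Q_w = V/θ_c = 119.0/16.6 = 7.169 m³/d.

Q_w ≈ 7.17 m³/d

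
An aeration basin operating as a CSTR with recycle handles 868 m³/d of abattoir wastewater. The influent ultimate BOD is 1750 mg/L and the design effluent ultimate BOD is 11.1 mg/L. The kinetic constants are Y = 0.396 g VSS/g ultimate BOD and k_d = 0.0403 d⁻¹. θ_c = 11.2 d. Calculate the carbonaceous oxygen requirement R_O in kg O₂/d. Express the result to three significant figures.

R_O ≈ 925 kg O₂/d

The observed yield is Y_obs = Y/(1 + k_d·θ_c) = 0.396 / (1 + 0.0403 × 11.2) = 0.396 / 1.451 = 0.2728 g VSS per g ultimate BOD removed.
Mass of ultimate BOD removed per day: Q(S₀ − S) = 868 × 1739 g/m³ = 1509 kg/d.
P_X = Y_obs·Q·(S₀ − S) = 0.2728 × 1509 = 411.8 kg VSS/d.
R_O = Q·ΔS − 1.42 P_X = 1509 − 584.8 = 924.6 kg O₂/d.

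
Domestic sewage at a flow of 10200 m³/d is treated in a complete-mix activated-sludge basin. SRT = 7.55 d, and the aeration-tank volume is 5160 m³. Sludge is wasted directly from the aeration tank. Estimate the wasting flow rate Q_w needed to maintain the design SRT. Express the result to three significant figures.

Q_w ≈ 683 m³/d

Wasting from the aeration tank: Q_w = V / θ_c = 5160 / 7.55 = 683.4 m³/d.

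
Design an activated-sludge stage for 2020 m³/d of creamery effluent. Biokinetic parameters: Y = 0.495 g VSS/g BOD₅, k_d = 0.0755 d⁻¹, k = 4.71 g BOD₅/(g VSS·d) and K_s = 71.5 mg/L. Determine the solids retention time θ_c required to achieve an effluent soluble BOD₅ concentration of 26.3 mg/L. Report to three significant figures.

θ_c ≈ 1.81 d

At the target effluent, Y k S/(K_s+S) = 0.495×4.71×26.3/97.80 = 0.6270 d⁻¹.
Then 1/θ_c = μ − k_d = 0.6270 − 0.0755 = 0.5515 d⁻¹, giving θ_c = 1.813 d.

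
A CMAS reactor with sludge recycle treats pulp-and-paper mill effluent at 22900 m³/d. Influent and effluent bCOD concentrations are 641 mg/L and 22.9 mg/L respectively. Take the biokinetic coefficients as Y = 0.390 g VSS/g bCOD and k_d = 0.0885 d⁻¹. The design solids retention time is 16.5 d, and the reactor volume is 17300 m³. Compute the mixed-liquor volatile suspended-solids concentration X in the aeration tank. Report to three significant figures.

From V·X·(1 + k_d·θ_c) = Y·Q·(S₀ − S)·θ_c: X = 0.390 × 22900 × (641 − 22.9) × 16.5 / [17300 × (1 + 0.0885 × 16.5)] = 2140 mg/L.

X ≈ 2140 mg/L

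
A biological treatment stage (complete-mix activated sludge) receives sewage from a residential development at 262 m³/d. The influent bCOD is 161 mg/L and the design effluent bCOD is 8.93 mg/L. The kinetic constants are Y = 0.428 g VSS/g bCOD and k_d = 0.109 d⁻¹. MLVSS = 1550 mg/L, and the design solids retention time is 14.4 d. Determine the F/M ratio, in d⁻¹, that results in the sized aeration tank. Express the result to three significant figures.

F/M ≈ 0.441 d⁻¹

Rearranging the biomass balance for a CMAS with decay, V = Y·Q·ΔS·θ_c / [X·(1+k_d θ_c)] = 0.428 × 262 × (161 − 8.93) × 14.4 / [1550 × (1 + 0.109 × 14.4)] = 2.46×10^5 / 3983 = 61.65 m³.
F/M = applied load / biomass = Q·S₀/(V·X) = 262 × 161 / (61.65 × 1550) = 0.4414 d⁻¹.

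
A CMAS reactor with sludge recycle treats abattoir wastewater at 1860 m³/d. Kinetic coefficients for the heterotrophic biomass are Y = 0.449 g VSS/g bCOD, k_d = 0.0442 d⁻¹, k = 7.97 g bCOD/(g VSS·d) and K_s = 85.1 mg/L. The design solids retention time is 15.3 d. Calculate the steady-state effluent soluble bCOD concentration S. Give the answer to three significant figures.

Effluent substrate depends only on kinetics and SRT: S = K_s(1 + k_d θ_c) / [θ_c(Yk − k_d) − 1] = 85.1 × (1 + 0.0442 × 15.3) / [15.3 × (0.449 × 7.97 − 0.0442) − 1] = 142.6 / 53.08 = 2.688 mg/L.

S ≈ 2.69 mg/L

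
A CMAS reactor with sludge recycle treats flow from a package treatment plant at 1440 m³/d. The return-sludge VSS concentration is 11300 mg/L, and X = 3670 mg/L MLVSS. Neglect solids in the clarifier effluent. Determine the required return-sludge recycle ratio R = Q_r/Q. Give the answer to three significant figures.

R ≈ 0.481

Solids balance on the clarifier gives (1+R)X = R·X_r, so R = X/(X_r − X) = 3670 / (11300 − 3670) = 0.4810.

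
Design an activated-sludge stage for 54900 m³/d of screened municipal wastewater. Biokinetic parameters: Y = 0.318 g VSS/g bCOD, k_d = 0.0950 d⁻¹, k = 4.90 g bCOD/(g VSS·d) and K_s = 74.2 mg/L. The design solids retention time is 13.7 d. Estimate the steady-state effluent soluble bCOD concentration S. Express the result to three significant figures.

From the Monod/SRT balance for a CMAS, S = K_s·(1+k_d θ_c)/[θ_c·(Y k − k_d) − 1] = 74.2 × (1 + 0.0950 × 13.7) / [13.7 × (0.318 × 4.90 − 0.0950) − 1] = 170.8 / 19.05 = 8.966 mg/L.

S ≈ 8.97 mg/L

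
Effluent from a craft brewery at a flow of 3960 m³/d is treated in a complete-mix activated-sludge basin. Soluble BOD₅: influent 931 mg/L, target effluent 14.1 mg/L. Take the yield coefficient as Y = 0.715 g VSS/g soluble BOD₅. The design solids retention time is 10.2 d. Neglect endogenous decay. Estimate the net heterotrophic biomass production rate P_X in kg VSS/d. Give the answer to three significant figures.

P_X ≈ 2600 kg VSS/d

No decay correction is needed, so Y_obs = Y = 0.715.
Q·(S₀ − S) = 3960 × (931 − 14.1) × 10⁻³ = 3631 kg/d removed.
So the net sludge growth is P_X = 0.7150 × 3631 = 2596 kg VSS/d.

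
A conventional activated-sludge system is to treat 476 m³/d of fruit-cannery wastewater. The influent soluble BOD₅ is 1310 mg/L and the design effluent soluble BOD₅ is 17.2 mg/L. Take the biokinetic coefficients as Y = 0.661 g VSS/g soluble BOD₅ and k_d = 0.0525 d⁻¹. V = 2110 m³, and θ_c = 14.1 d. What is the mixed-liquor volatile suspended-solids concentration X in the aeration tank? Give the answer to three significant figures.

X ≈ 1560 mg/L

From V·X·(1 + k_d·θ_c) = Y·Q·(S₀ − S)·θ_c: X = 0.661 × 476 × (1310 − 17.2) × 14.1 / [2110 × (1 + 0.0525 × 14.1)] = 1562 mg/L.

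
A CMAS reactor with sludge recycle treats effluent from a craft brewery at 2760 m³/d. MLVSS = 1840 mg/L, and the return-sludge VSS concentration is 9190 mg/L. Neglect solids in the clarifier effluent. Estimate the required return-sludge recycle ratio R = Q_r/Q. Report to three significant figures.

R ≈ 0.250

R = Q_r/Q = X/(X_r − X) = 1840 / (9190 − 1840) = 0.2503.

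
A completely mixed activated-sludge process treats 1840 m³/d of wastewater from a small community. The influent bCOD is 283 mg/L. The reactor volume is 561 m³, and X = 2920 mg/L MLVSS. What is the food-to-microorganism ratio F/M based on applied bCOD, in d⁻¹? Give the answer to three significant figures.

Food-to-microorganism ratio F/M = Q S₀ / (V X) = 1840 × 283 / (561.0 × 2920) = 0.3179 d⁻¹.

F/M ≈ 0.318 d⁻¹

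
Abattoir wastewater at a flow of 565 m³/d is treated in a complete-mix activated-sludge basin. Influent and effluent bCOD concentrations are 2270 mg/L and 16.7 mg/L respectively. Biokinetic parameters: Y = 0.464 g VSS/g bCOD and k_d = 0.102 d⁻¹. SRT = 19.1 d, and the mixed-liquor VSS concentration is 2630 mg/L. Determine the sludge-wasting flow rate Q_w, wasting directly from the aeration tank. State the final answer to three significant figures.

Q_w ≈ 76.2 m³/d

From the SRT design equation V = Y Q (S₀−S) θ_c / [X (1 + k_d θ_c)] = 0.464 × 565 × (2270 − 16.7) × 19.1 / [2630 × (1 + 0.102 × 19.1)] = 1.13×10^7 / 7754 = 1455 m³.
With mixed-liquor wasting, θ_c = V/Q_w, so Q_w = V/θ_c = 1455/19.1 = 76.19 m³/d.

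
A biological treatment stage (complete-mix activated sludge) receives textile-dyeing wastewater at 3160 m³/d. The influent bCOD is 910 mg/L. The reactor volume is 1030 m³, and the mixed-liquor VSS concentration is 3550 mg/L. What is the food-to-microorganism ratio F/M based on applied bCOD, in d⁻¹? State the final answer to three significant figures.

F/M ≈ 0.786 d⁻¹

F/M = Q·S₀ / (V·X) = 3160 × 910 / (1030 × 3550) = 0.7864 g bCOD·(g VSS·d)⁻¹.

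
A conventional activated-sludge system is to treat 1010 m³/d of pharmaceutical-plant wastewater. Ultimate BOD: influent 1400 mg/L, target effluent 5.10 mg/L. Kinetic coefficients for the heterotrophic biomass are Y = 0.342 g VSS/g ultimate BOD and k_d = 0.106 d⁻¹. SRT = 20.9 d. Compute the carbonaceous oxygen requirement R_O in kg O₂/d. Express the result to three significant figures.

Y_obs = Y / (1 + k_d θ_c) = 0.342 / (1 + 0.106 × 20.9) = 0.342 / 3.215 = 0.1064.
Q·(S₀ − S) = 1010 × (1400 − 5.10) × 10⁻³ = 1409 kg/d removed.
P_X = Y_obs·Q·(S₀ − S) = 0.1064 × 1409 = 149.8 kg VSS/d.
R_O = Q·(S₀ − S) − 1.42·P_X = 1409 − 1.42 × 149.8 = 1196 kg O₂/d.

R_O ≈ 1200 kg O₂/d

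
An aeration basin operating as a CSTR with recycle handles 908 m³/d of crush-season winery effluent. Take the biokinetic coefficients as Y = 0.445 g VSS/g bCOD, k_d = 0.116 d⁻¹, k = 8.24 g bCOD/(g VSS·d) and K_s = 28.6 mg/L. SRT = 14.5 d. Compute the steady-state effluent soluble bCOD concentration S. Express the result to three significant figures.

Effluent substrate depends only on kinetics and SRT: S = K_s(1 + k_d θ_c) / [θ_c(Yk − k_d) − 1] = 28.6 × (1 + 0.116 × 14.5) / [14.5 × (0.445 × 8.24 − 0.116) − 1] = 76.71 / 50.49 = 1.519 mg/L.

S ≈ 1.52 mg/L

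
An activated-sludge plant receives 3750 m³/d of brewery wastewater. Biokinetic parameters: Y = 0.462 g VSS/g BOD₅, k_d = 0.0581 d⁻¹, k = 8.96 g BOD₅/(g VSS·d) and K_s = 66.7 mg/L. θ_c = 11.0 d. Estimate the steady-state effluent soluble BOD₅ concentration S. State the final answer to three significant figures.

For a completely mixed reactor with recycle the Lawrence–McCarty relation gives S = K_s·(1 + k_d·θ_c) / [θ_c·(Y·k − k_d) − 1] = 66.7 × (1 + 0.0581 × 11.0) / [11.0 × (0.462 × 8.96 − 0.0581) − 1] = 109.3 / 43.90 = 2.491 mg/L.

S ≈ 2.49 mg/L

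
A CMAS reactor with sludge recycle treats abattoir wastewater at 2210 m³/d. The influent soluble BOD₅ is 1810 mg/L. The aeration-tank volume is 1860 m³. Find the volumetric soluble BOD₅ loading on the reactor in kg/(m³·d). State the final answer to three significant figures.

L_v ≈ 2.15 kg soluble BOD₅/(m³·d)

Applied soluble BOD₅ load per unit volume = Q·S₀/V = (2210 × 1810/1000)/1860 = 2.151 kg soluble BOD₅·m⁻³·d⁻¹.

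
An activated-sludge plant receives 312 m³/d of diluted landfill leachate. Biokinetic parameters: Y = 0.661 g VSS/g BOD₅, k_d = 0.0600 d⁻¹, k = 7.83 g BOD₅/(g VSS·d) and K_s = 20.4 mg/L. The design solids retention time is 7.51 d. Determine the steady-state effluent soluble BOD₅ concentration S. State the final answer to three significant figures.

S ≈ 0.791 mg/L

Effluent substrate depends only on kinetics and SRT: S = K_s(1 + k_d θ_c) / [θ_c(Yk − k_d) − 1] = 20.4 × (1 + 0.0600 × 7.51) / [7.51 × (0.661 × 7.83 − 0.0600) − 1] = 29.59 / 37.42 = 0.7908 mg/L.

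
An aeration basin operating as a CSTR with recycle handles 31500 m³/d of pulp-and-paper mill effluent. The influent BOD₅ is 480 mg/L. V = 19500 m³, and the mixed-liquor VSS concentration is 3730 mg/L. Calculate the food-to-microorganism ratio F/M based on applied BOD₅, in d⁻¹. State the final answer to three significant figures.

Food-to-microorganism ratio F/M = Q S₀ / (V X) = 31500 × 480 / (19500 × 3730) = 0.2079 d⁻¹.

F/M ≈ 0.208 d⁻¹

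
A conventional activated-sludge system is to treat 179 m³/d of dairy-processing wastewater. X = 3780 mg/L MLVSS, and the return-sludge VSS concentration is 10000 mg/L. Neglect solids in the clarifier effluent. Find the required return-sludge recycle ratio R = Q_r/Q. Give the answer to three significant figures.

Mass balance around the secondary clarifier (neglecting effluent solids): R = X / (X_r − X) = 3780 / (10000 − 3780) = 0.6077.

R ≈ 0.608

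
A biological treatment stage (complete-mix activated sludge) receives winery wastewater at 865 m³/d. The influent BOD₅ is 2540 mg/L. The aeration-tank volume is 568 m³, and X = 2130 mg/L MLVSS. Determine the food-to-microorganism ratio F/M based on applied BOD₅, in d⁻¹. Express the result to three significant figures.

F/M = Q·S₀ / (V·X) = 865 × 2540 / (568.0 × 2130) = 1.816 g BOD₅·(g VSS·d)⁻¹.

F/M ≈ 1.82 d⁻¹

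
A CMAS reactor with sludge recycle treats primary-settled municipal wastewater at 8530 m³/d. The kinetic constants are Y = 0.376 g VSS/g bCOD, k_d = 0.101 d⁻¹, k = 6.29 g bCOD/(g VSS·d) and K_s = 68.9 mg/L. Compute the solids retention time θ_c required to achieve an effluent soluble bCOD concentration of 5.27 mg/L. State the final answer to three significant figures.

θ_c ≈ 14.9 d

Specific growth rate at S = 5.27 mg/L: μ = YkS/(K_s+S) = 0.376·6.29·5.27/(68.9+5.27) = 0.1680 d⁻¹.
Then 1/θ_c = μ − k_d = 0.1680 − 0.101 = 0.06704 d⁻¹, giving θ_c = 14.92 d.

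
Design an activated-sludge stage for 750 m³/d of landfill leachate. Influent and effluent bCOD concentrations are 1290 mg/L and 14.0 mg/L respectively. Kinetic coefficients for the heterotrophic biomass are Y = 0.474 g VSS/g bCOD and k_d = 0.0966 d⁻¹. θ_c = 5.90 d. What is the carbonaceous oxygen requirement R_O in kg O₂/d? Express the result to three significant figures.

R_O ≈ 547 kg O₂/d

Y_obs = Y / (1 + k_d θ_c) = 0.474 / (1 + 0.0966 × 5.90) = 0.474 / 1.570 = 0.3019.
Substrate removed = Q·(S₀ − S) = 750 m³/d × (1290 − 14.0) g/m³ = 9.57×10^5 g/d = 957.0 kg/d.
P_X = Y_obs·Q·(S₀ − S) = 0.3019 × 957.0 = 288.9 kg VSS/d.
R_O = Q·ΔS − 1.42 P_X = 957.0 − 410.3 = 546.7 kg O₂/d.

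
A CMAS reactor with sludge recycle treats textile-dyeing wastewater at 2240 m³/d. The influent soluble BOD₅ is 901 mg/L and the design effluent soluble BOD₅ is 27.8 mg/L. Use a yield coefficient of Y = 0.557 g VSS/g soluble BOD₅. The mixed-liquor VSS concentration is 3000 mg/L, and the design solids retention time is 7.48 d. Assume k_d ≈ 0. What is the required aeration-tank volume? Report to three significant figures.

Biomass mass balance (decay neglected): V·X = Y·Q·(S₀ − S)·θ_c, so V = 0.557 × 2240 × (901 − 27.8) × 7.48 / 3000 = 2716 m³.

V ≈ 2720 m³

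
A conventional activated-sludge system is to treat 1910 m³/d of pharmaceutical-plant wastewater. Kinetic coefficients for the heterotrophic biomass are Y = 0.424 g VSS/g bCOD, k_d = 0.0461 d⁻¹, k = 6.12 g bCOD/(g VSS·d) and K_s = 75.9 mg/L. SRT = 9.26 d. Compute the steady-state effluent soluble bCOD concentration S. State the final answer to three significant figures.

For a completely mixed reactor with recycle the Lawrence–McCarty relation gives S = K_s·(1 + k_d·θ_c) / [θ_c·(Y·k − k_d) − 1] = 75.9 × (1 + 0.0461 × 9.26) / [9.26 × (0.424 × 6.12 − 0.0461) − 1] = 108.3 / 22.60 = 4.792 mg/L.

S ≈ 4.79 mg/L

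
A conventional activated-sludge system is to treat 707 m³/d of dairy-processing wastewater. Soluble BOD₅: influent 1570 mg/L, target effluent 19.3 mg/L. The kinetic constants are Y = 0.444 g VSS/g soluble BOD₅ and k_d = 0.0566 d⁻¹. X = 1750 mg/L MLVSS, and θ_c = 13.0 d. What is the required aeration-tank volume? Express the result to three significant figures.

Rearranging the biomass balance for a CMAS with decay, V = Y·Q·ΔS·θ_c / [X·(1+k_d θ_c)] = 0.444 × 707 × (1570 − 19.3) × 13.0 / [1750 × (1 + 0.0566 × 13.0)] = 6.33×10^6 / 3038 = 2083 m³.

V ≈ 2080 m³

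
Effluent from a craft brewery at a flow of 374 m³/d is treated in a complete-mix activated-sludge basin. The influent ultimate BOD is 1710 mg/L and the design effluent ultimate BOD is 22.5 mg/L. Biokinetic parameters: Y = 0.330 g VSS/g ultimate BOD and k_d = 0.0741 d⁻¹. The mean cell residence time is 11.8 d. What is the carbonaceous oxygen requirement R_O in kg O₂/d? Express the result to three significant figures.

Observed yield with endogenous decay: Y_obs = Y / (1 + k_d·θ_c) = 0.330 / (1 + 0.0741 × 11.8) = 0.330 / 1.874 = 0.1761 g VSS/g ultimate BOD.
Substrate removed = Q·(S₀ − S) = 374 m³/d × (1710 − 22.5) g/m³ = 6.31×10^5 g/d = 631.1 kg/d.
Biomass synthesised: P_X = Y_obs × 631.1 = 111.1 kg VSS/d.
Carbonaceous O₂ demand = substrate oxidised − cell-mass equivalent = 631.1 − 1.42 × 111.1 = 473.3 kg O₂/d.

R_O ≈ 473 kg O₂/d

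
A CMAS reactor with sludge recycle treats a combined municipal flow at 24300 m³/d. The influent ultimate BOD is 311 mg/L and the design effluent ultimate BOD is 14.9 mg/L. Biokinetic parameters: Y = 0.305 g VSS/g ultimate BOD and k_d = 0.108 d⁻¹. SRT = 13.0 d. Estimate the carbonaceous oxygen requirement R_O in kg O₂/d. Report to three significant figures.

R_O ≈ 5900 kg O₂/d

The observed yield is Y_obs = Y/(1 + k_d·θ_c) = 0.305 / (1 + 0.108 × 13.0) = 0.305 / 2.404 = 0.1269 g VSS per g ultimate BOD removed.
Q·(S₀ − S) = 24300 × (311 − 14.9) × 10⁻³ = 7195 kg/d removed.
Biomass synthesised: P_X = Y_obs × 7195 = 912.9 kg VSS/d.
R_O = Q·(S₀ − S) − 1.42·P_X = 7195 − 1.42 × 912.9 = 5899 kg O₂/d.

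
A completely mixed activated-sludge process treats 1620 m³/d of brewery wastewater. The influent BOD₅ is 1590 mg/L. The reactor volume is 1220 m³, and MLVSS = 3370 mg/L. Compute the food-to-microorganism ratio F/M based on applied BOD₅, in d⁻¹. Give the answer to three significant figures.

Food-to-microorganism ratio F/M = Q S₀ / (V X) = 1620 × 1590 / (1220 × 3370) = 0.6265 d⁻¹.

F/M ≈ 0.627 d⁻¹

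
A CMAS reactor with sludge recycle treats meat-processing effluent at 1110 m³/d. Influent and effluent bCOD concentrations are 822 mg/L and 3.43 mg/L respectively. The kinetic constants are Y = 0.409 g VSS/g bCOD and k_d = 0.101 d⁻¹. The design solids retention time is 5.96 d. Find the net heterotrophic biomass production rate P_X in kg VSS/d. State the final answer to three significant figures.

P_X ≈ 232 kg VSS/d

Correct the yield for decay: Y_obs = Y/(1 + k_d θ_c) = 0.409 / (1 + 0.101 × 5.96) = 0.409 / 1.602 = 0.2553.
ΔS = 822 − 3.43 = 818.6 mg/L, so the substrate removal rate is 1110 × 818.6/1000 = 908.6 kg bCOD/d.
Net biomass production P_X = Y_obs × Q·(S₀ − S) = 0.2553 × 908.6 = 232.0 kg VSS/d.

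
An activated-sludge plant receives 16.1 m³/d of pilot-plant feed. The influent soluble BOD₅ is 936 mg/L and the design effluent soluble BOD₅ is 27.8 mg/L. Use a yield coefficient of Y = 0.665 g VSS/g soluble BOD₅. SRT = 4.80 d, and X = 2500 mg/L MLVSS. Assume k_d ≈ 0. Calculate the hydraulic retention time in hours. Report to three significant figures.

τ ≈ 27.8 h

With k_d = 0 the design equation reduces to V = Y Q (S₀−S) θ_c / X = 0.665 × 16.1 × (936 − 27.8) × 4.80 / 2500 = 18.67 m³.
Hydraulic retention time τ = V/Q = 18.67 / 16.1 = 1.160 d = 27.83 h.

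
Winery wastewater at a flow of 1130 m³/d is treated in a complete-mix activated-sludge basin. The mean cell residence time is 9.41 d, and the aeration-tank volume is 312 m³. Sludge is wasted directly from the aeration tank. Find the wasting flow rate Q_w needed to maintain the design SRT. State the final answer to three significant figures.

Q_w ≈ 33.2 m³/d

Wasting from the aeration tank: Q_w = V / θ_c = 312.0 / 9.41 = 33.16 m³/d.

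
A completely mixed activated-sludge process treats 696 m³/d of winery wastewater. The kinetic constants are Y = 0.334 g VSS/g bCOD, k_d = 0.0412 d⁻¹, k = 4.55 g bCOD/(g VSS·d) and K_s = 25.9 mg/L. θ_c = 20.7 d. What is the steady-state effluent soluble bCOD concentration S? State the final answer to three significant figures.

From the Monod/SRT balance for a CMAS, S = K_s·(1+k_d θ_c)/[θ_c·(Y k − k_d) − 1] = 25.9 × (1 + 0.0412 × 20.7) / [20.7 × (0.334 × 4.55 − 0.0412) − 1] = 47.99 / 29.60 = 1.621 mg/L.

S ≈ 1.62 mg/L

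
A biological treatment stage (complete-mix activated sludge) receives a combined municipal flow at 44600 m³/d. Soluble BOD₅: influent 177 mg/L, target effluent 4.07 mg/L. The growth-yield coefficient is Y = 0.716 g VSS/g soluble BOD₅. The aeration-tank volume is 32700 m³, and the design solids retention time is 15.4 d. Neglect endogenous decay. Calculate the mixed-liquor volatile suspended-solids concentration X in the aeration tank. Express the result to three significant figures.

X ≈ 2600 mg/L

X = Y·Q·ΔS·θ_c / V = 0.716 × 44600 × (177 − 4.07) × 15.4 / 32700 = 2601 mg/L.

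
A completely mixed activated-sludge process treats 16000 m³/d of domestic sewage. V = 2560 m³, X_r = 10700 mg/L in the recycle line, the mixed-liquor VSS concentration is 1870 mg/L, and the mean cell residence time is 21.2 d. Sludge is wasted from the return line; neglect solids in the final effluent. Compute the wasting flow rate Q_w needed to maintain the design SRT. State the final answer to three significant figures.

Q_w = (V·X)/(θ_c X_r) = 2560 × 1870 / (21.2 × 10700) = 21.10 m³/d.

Q_w ≈ 21.1 m³/d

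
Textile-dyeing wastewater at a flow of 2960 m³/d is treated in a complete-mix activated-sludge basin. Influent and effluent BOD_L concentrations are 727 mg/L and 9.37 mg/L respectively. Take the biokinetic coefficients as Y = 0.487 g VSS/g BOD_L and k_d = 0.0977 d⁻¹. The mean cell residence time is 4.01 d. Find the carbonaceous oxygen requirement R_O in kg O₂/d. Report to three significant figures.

R_O ≈ 1070 kg O₂/d

Correct the yield for decay: Y_obs = Y/(1 + k_d θ_c) = 0.487 / (1 + 0.0977 × 4.01) = 0.487 / 1.392 = 0.3499.
Q·(S₀ − S) = 2960 × (727 − 9.37) × 10⁻³ = 2124 kg/d removed.
P_X = Y_obs·Q·(S₀ − S) = 0.3499 × 2124 = 743.3 kg VSS/d.
R_O = Q·(S₀ − S) − 1.42·P_X = 2124 − 1.42 × 743.3 = 1069 kg O₂/d.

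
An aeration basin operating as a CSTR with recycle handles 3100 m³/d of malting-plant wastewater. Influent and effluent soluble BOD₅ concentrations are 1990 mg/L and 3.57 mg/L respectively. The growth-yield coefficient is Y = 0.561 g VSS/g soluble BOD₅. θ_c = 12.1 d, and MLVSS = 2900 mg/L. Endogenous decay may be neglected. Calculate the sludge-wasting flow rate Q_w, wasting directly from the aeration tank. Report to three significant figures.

With k_d = 0 the design equation reduces to V = Y Q (S₀−S) θ_c / X = 0.561 × 3100 × (1990 − 3.57) × 12.1 / 2900 = 14414 m³.
For wasting at MLVSS concentration, Q_w = V/θ_c = 14414/12.1 = 1191 m³/d.

Q_w ≈ 1190 m³/d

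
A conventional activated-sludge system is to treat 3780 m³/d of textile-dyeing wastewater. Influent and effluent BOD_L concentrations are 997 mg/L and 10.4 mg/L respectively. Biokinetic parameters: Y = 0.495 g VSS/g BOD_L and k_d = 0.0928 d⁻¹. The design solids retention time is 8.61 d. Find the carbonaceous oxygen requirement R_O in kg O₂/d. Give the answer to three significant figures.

Observed yield with endogenous decay: Y_obs = Y / (1 + k_d·θ_c) = 0.495 / (1 + 0.0928 × 8.61) = 0.495 / 1.799 = 0.2752 g VSS/g BOD_L.
Substrate removed = Q·(S₀ − S) = 3780 m³/d × (997 − 10.4) g/m³ = 3.73×10^6 g/d = 3729 kg/d.
P_X = Y_obs·Q·(S₀ − S) = 0.2752 × 3729 = 1026 kg VSS/d.
R_O = Q·(S₀ − S) − 1.42·P_X = 3729 − 1.42 × 1026 = 2272 kg O₂/d.

R_O ≈ 2270 kg O₂/d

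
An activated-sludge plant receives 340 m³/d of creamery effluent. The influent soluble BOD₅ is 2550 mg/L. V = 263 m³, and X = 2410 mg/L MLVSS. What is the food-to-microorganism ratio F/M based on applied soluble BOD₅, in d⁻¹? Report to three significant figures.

F/M = applied load / biomass = Q·S₀/(V·X) = 340 × 2550 / (263.0 × 2410) = 1.368 d⁻¹.

F/M ≈ 1.37 d⁻¹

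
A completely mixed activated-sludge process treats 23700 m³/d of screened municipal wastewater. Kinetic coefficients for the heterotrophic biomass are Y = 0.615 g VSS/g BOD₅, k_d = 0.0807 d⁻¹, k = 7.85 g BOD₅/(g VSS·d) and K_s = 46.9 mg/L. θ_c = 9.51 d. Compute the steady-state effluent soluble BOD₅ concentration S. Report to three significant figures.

For a completely mixed reactor with recycle the Lawrence–McCarty relation gives S = K_s·(1 + k_d·θ_c) / [θ_c·(Y·k − k_d) − 1] = 46.9 × (1 + 0.0807 × 9.51) / [9.51 × (0.615 × 7.85 − 0.0807) − 1] = 82.89 / 44.14 = 1.878 mg/L.

S ≈ 1.88 mg/L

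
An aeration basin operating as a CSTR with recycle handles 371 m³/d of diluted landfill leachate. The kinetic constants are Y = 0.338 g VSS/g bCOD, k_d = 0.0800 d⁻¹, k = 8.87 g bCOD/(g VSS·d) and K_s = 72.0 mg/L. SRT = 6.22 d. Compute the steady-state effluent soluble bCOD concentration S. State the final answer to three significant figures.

S ≈ 6.29 mg/L

From the Monod/SRT balance for a CMAS, S = K_s·(1+k_d θ_c)/[θ_c·(Y k − k_d) − 1] = 72.0 × (1 + 0.0800 × 6.22) / [6.22 × (0.338 × 8.87 − 0.0800) − 1] = 107.8 / 17.15 = 6.287 mg/L.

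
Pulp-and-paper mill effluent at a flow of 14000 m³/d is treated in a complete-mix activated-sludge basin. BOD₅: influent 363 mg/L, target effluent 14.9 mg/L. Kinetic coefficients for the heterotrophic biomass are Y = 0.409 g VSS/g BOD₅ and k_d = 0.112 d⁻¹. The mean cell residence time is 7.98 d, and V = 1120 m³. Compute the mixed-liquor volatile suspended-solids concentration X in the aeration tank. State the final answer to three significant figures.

X ≈ 7500 mg/L

X = Y·Q·ΔS·θ_c / [V·(1 + k_d θ_c)] = 0.409 × 14000 × (363 − 14.9) × 7.98 / [1120 × (1 + 0.112 × 7.98)] = 7499 mg/L.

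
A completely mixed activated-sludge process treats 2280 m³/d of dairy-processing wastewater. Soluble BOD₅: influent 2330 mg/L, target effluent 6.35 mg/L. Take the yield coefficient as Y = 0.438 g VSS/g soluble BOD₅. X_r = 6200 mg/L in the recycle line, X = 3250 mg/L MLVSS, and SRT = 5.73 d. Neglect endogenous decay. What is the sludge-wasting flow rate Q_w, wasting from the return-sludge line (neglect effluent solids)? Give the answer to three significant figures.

Q_w ≈ 374 m³/d

With k_d = 0 the design equation reduces to V = Y Q (S₀−S) θ_c / X = 0.438 × 2280 × (2330 − 6.35) × 5.73 / 3250 = 4091 m³.
Q_w = (V·X)/(θ_c X_r) = 4091 × 3250 / (5.73 × 6200) = 374.3 m³/d.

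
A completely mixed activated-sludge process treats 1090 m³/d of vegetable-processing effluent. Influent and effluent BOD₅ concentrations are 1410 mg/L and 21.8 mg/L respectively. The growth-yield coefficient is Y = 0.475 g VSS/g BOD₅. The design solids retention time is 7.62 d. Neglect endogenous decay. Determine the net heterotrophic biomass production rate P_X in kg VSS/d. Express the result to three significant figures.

P_X ≈ 719 kg VSS/d

With endogenous decay neglected, the observed yield equals the true yield: Y_obs = Y = 0.475 g VSS/g BOD₅.
ΔS = 1410 − 21.8 = 1388 mg/L, so the substrate removal rate is 1090 × 1388/1000 = 1513 kg BOD₅/d.
Net biomass production P_X = Y_obs × Q·(S₀ − S) = 0.4750 × 1513 = 718.7 kg VSS/d.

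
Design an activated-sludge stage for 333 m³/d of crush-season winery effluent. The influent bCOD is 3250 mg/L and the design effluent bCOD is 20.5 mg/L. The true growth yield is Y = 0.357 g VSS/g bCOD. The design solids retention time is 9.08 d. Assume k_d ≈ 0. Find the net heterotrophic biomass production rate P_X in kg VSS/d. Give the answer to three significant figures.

P_X ≈ 384 kg VSS/d

Since k_d ≈ 0, Y_obs = Y = 0.357 g VSS/g bCOD.
Mass of bCOD removed per day: Q(S₀ − S) = 333 × 3230 g/m³ = 1075 kg/d.
P_X = Y_obs · Q(S₀ − S) = 0.3570 × 1075 = 383.9 kg VSS/d.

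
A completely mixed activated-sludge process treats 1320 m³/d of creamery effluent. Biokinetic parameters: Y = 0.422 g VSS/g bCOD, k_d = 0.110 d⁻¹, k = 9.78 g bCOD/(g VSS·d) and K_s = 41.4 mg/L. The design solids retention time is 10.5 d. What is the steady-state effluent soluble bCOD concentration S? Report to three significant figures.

S ≈ 2.17 mg/L

For a completely mixed reactor with recycle the Lawrence–McCarty relation gives S = K_s·(1 + k_d·θ_c) / [θ_c·(Y·k − k_d) − 1] = 41.4 × (1 + 0.110 × 10.5) / [10.5 × (0.422 × 9.78 − 0.110) − 1] = 89.22 / 41.18 = 2.167 mg/L.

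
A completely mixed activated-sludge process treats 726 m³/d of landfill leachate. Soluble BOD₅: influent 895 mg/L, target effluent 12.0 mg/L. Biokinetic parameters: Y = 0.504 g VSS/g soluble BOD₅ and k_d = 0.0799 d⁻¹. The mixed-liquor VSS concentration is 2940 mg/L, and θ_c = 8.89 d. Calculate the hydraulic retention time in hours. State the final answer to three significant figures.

τ ≈ 18.9 h

From the SRT design equation V = Y Q (S₀−S) θ_c / [X (1 + k_d θ_c)] = 0.504 × 726 × (895 − 12.0) × 8.89 / [2940 × (1 + 0.0799 × 8.89)] = 2.87×10^6 / 5028 = 571.2 m³.
τ = V/Q = 571.2/726 = 0.7868 d, or 18.88 h.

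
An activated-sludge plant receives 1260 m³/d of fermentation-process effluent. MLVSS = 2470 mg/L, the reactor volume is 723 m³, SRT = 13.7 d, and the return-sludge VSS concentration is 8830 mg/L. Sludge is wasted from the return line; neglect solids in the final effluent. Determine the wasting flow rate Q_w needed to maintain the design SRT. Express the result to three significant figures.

Q_w ≈ 14.8 m³/d

Wasting from the return line (neglecting effluent solids): Q_w = V·X / (θ_c·X_r) = 723.0 × 2470 / (13.7 × 8830) = 14.76 m³/d.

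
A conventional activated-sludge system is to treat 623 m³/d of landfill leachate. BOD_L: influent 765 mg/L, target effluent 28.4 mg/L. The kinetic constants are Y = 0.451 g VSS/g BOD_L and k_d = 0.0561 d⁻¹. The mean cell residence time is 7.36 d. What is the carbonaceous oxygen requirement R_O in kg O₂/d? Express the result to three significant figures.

R_O ≈ 251 kg O₂/d

The observed yield is Y_obs = Y/(1 + k_d·θ_c) = 0.451 / (1 + 0.0561 × 7.36) = 0.451 / 1.413 = 0.3192 g VSS per g BOD_L removed.
Q·(S₀ − S) = 623 × (765 − 28.4) × 10⁻³ = 458.9 kg/d removed.
Net sludge production P_X = 0.3192 × 458.9 = 146.5 kg VSS/d.
R_O = Q·ΔS − 1.42 P_X = 458.9 − 208.0 = 250.9 kg O₂/d.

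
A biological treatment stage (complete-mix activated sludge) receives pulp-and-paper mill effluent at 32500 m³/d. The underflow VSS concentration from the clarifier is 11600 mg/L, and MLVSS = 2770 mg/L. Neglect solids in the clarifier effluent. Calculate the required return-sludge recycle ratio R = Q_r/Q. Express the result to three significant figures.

Mass balance around the secondary clarifier (neglecting effluent solids): R = X / (X_r − X) = 2770 / (11600 − 2770) = 0.3137.

R ≈ 0.314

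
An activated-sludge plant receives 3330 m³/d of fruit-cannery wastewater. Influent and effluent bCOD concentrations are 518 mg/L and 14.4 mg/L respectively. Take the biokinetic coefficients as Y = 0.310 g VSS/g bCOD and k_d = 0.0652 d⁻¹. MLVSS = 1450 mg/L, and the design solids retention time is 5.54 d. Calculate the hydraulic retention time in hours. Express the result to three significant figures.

τ ≈ 10.5 h

From the SRT design equation V = Y Q (S₀−S) θ_c / [X (1 + k_d θ_c)] = 0.310 × 3330 × (518 − 14.4) × 5.54 / [1450 × (1 + 0.0652 × 5.54)] = 2.88×10^6 / 1974 = 1459 m³.
Hydraulic retention time τ = V/Q = 1459 / 3330 = 0.4382 d = 10.52 h.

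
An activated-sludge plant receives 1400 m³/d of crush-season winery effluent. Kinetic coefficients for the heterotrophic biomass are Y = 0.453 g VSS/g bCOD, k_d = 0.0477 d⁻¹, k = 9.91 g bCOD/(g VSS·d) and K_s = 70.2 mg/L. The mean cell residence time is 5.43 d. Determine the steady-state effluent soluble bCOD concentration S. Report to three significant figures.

S ≈ 3.82 mg/L

For a completely mixed reactor with recycle the Lawrence–McCarty relation gives S = K_s·(1 + k_d·θ_c) / [θ_c·(Y·k − k_d) − 1] = 70.2 × (1 + 0.0477 × 5.43) / [5.43 × (0.453 × 9.91 − 0.0477) − 1] = 88.38 / 23.12 = 3.823 mg/L.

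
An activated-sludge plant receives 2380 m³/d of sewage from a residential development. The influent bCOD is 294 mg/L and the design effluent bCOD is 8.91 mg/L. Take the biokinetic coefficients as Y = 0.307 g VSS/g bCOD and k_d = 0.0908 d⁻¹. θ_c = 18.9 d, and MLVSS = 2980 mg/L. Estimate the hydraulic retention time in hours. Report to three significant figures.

τ ≈ 4.90 h

Steady-state biomass mass balance: V·X·(1 + k_d·θ_c) = Y·Q·(S₀ − S)·θ_c, so V = 0.307 × 2380 × (294 − 8.91) × 18.9 / [2980 × (1 + 0.0908 × 18.9)] = 3.94×10^6 / 8094 = 486.4 m³.
HRT = V/Q = 486.4 m³ / 2380 m³·d⁻¹ = 0.2044 d × 24 = 4.905 h.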